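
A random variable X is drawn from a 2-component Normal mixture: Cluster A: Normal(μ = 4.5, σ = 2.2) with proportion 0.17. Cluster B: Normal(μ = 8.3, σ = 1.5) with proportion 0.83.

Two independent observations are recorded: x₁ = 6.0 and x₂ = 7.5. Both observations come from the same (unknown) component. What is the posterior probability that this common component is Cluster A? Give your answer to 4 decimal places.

Apply Bayes' rule: the posterior for each component is proportional to its prior times its likelihood at x.
Since both observations come from the same component, the likelihood for component k is f_k(x₁)·f_k(x₂).
  p_A = [(1/(2.2·√(2π)))·exp(−(6.0−4.5)²/(2·2.2²)) = 0.181337·exp(-0.23244) = 0.143728] × [0.0715651] = 0.0102859
  p_B = [(1/(1.5·√(2π)))·exp(−(6.0−8.3)²/(2·1.5²)) = 0.265962·exp(-1.17556) = 0.0820883] × [0.230703] = 0.018938
Prior × likelihood for each component:
  P(Z=A)·p_A = 0.17 × 0.0102859 = 0.0017486
  P(Z=B)·p_B = 0.83 × 0.018938 = 0.0157185
Denominator: 0.0017486 + 0.0157185 = 0.0174671
So the posterior for Cluster A is 0.0017486 / 0.0174671 ≈ 0.1001.

0.1001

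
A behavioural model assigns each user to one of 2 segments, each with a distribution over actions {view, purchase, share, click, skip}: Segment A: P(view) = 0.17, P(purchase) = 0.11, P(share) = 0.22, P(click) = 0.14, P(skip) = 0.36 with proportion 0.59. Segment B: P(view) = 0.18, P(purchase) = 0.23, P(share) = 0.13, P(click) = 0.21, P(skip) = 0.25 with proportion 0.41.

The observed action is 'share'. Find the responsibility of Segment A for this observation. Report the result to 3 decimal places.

P(component k | x) = π_k·f_k(x) / marginal(x), where marginal(x) = Σ_j π_j·f_j(x).
Component likelihoods at x = 'share':
  f_A = P(share | comp) = 0.22
  f_B = P(share | comp) = 0.13
Prior × likelihood for each component:
  π_A·f_A = 0.59 × 0.22 = 0.1298
  π_B·f_B = 0.41 × 0.13 = 0.0533
Denominator: 0.1298 + 0.0533 = 0.1831
P(Segment A | 'share') ≈ 0.709

0.709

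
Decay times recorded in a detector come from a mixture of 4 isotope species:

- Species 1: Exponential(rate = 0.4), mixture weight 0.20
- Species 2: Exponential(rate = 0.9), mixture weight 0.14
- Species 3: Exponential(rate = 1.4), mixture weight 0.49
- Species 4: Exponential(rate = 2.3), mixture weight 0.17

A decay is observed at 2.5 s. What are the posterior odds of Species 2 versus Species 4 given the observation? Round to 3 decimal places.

10.671

The posterior odds equal the prior odds times the likelihood ratio: (P(Z=i)/P(Z=j))·(f_i(x)/f_j(x)).
Evaluate each component's likelihood at the observed value:
  f_1 = 0.4·e^(−0.4·2.5) = 0.4·e^(−1.0000) = 0.147152
  f_2 = 0.9·e^(−0.9·2.5) = 0.9·e^(−2.2500) = 0.0948593
  f_3 = 1.4·e^(−1.4·2.5) = 1.4·e^(−3.5000) = 0.0422763
  f_4 = 2.3·e^(−2.3·2.5) = 2.3·e^(−5.7500) = 0.0073204
Odds = (0.14/0.17) × (0.0948593/0.0073204) = 0.823529 × 12.9582 ≈ 10.671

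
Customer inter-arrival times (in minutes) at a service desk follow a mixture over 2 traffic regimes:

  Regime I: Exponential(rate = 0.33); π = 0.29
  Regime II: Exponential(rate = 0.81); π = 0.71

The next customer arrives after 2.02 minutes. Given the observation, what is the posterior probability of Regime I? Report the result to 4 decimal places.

0.3050

Apply Bayes' rule: the posterior for each component is proportional to its prior times its likelihood at x.
Exponential densities:
  p_I = 0.33·e^(−0.33·2.02) = 0.33·e^(−0.6666) = 0.169439
  p_II = 0.81·e^(−0.81·2.02) = 0.81·e^(−1.6362) = 0.157722
Prior × likelihood for each component:
  π_I·p_I = 0.29 × 0.169439 = 0.0491373
  π_II·p_II = 0.71 × 0.157722 = 0.111983
Denominator: 0.0491373 + 0.111983 = 0.16112
P(Regime I | x) = 0.0491373 / 0.16112 ≈ 0.3050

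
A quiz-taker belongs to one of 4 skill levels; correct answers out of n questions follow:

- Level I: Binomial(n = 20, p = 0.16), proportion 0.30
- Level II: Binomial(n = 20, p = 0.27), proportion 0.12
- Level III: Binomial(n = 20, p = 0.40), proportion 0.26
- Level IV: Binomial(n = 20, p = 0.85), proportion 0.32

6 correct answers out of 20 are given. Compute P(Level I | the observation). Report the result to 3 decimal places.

0.238

P(component k | x) = w_k·f_k(x) / marginal(x), where marginal(x) = Σ_j w_j·f_j(x).
Binomial probabilities:
  f_I = 0.0566257
  f_II = 0.183268
  f_III = 0.124412
  f_IV = 4.26751e-08
Prior × likelihood for each component:
  w_I·f_I = 0.30 × 0.0566257 = 0.0169877
  w_II·f_II = 0.12 × 0.183268 = 0.0219921
  w_III·f_III = 0.26 × 0.124412 = 0.032347
  w_IV·f_IV = 0.32 × 4.26751e-08 = 1.3656e-08
Denominator: 0.0169877 + 0.0219921 + 0.032347 + 1.3656e-08 = 0.0713269
P(Level I | data) = 0.0169877 / 0.0713269 ≈ 0.238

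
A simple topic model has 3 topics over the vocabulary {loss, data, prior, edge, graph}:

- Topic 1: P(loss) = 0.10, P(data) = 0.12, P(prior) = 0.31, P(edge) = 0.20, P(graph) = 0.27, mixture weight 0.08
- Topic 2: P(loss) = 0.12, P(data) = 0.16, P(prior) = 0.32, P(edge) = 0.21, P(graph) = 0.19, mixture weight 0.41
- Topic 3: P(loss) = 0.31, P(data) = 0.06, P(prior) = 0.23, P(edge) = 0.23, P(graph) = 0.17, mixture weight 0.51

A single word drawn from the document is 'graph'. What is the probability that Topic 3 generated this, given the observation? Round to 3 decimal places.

0.466

Apply Bayes' rule: the posterior for each component is proportional to its prior times its likelihood at x.
Categorical probabilities:
  L_1 = 0.27
  L_2 = 0.19
  L_3 = 0.17
Multiply by the mixture weights:
  π_1·L_1 = 0.08 × 0.27 = 0.0216
  π_2·L_2 = 0.41 × 0.19 = 0.0779
  π_3·L_3 = 0.51 × 0.17 = 0.0867
Denominator: 0.0216 + 0.0779 + 0.0867 = 0.1862
P(Topic 3 | the observation) ≈ 0.466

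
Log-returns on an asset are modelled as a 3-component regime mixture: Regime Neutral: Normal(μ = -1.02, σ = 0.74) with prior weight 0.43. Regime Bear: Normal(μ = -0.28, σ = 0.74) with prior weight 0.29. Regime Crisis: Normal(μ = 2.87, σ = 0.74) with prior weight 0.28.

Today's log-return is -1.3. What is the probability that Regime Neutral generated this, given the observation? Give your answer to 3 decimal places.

0.781

By Bayes' theorem, P(k | x) = π_k f_k(x) / Σ_j π_j f_j(x).
Normal densities:
  f_Neutral = (1/(0.74·√(2π)))·exp(−(-1.3−-1.02)²/(2·0.74²)) = 0.539111·exp(-0.07159) = 0.501868
  f_Bear = (1/(0.74·√(2π)))·exp(−(-1.3−-0.28)²/(2·0.74²)) = 0.539111·exp(-0.94996) = 0.208504
  f_Crisis = (1/(0.74·√(2π)))·exp(−(-1.3−2.87)²/(2·0.74²)) = 0.539111·exp(-15.87737) = 6.85839e-08
Unnormalised posteriors:
  π_Neutral·f_Neutral = 0.43 × 0.501868 = 0.215803
  π_Bear·f_Bear = 0.29 × 0.208504 = 0.0604662
  π_Crisis·f_Crisis = 0.28 × 6.85839e-08 = 1.92035e-08
Denominator: 0.215803 + 0.0604662 + 1.92035e-08 = 0.276269
P(Regime Neutral | data) ≈ 0.781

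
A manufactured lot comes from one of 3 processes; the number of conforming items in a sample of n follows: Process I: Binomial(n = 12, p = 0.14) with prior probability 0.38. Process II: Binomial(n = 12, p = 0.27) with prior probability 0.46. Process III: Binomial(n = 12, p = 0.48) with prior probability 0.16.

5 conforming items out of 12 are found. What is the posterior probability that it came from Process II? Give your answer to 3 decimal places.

Apply Bayes' rule: the posterior for each component is proportional to its prior times its likelihood at x.
Evaluate each component's likelihood at the observed value:
  p_I = C(12,5)·0.14^5·0.86^7 = 792·5.37824e-05·0.347928 = 0.0148202
  p_II = C(12,5)·0.27^5·0.73^7 = 792·0.00143489·0.110474 = 0.125546
  p_III = C(12,5)·0.48^5·0.52^7 = 792·0.0254804·0.0102807 = 0.20747
Unnormalised posteriors:
  π_I·p_I = 0.38 × 0.0148202 = 0.00563168
  π_II·p_II = 0.46 × 0.125546 = 0.0577513
  π_III·p_III = 0.16 × 0.20747 = 0.0331952
Evidence: 0.00563168 + 0.0577513 + 0.0331952 = 0.0965782
Responsibility of Process II: 0.0577513 / 0.0965782 ≈ 0.598

0.598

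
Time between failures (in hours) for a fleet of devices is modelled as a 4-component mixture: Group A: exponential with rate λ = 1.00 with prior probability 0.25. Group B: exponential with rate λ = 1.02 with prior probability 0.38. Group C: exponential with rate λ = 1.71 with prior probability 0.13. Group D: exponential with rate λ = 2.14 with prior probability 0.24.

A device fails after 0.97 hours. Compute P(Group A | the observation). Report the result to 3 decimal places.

0.274

P(component k | x) = π_k·f_k(x) / marginal(x), where marginal(x) = Σ_j π_j·f_j(x).
Exponential densities:
  p_A = 0.379083
  p_B = 0.379236
  p_C = 0.325561
  p_D = 0.268476
Prior × likelihood for each component:
  π_A·p_A = 0.25 × 0.379083 = 0.0947708
  π_B·p_B = 0.38 × 0.379236 = 0.14411
  π_C·p_C = 0.13 × 0.325561 = 0.0423229
  π_D·p_D = 0.24 × 0.268476 = 0.0644342
Denominator: 0.0947708 + 0.14411 + 0.0423229 + 0.0644342 = 0.345637
Responsibility of Group A: 0.0947708 / 0.345637 ≈ 0.274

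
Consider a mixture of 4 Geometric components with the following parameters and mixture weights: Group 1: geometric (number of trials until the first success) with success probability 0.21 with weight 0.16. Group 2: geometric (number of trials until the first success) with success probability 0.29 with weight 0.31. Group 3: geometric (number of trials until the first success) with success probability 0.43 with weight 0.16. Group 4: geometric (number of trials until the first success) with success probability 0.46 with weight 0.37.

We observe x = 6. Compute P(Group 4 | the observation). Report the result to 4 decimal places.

Apply Bayes' rule: the posterior for each component is proportional to its prior times its likelihood at x.
Geometric probabilities:
  L_1 = 0.21·(1−0.21)^5 = 0.21·0.307706 = 0.0646182
  L_2 = 0.29·(1−0.29)^5 = 0.29·0.180423 = 0.0523227
  L_3 = 0.43·(1−0.43)^5 = 0.43·0.0601692 = 0.0258728
  L_4 = 0.46·(1−0.46)^5 = 0.46·0.0459165 = 0.0211216
Multiply by the mixture weights:
  π_1·L_1 = 0.16 × 0.0646182 = 0.0103389
  π_2·L_2 = 0.31 × 0.0523227 = 0.01622
  π_3·L_3 = 0.16 × 0.0258728 = 0.00413964
  π_4·L_4 = 0.37 × 0.0211216 = 0.00781499
Normaliser: 0.0103389 + 0.01622 + 0.00413964 + 0.00781499 = 0.0385136
P(Group 4 | 6) = 0.00781499 / 0.0385136 ≈ 0.2029

0.2029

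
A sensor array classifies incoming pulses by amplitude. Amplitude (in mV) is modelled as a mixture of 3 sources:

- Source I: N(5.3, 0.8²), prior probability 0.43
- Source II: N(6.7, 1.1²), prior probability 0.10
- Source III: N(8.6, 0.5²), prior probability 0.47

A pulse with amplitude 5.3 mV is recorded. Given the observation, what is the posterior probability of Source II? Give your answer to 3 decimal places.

By Bayes' theorem, P(k | x) = π_k f_k(x) / Σ_j π_j f_j(x).
Evaluate each component's likelihood at the observed value:
  p_I = (1/(0.8·√(2π)))·exp(−(5.3−5.3)²/(2·0.8²)) = 0.498678·exp(-0.00000) = 0.498678
  p_II = (1/(1.1·√(2π)))·exp(−(5.3−6.7)²/(2·1.1²)) = 0.362675·exp(-0.80992) = 0.161352
  p_III = (1/(0.5·√(2π)))·exp(−(5.3−8.6)²/(2·0.5²)) = 0.797885·exp(-21.78000) = 2.77336e-10
Prior × likelihood for each component:
  π_I·p_I = 0.43 × 0.498678 = 0.214431
  π_II·p_II = 0.10 × 0.161352 = 0.0161352
  π_III·p_III = 0.47 × 2.77336e-10 = 1.30348e-10
Normaliser: 0.214431 + 0.0161352 + 1.30348e-10 = 0.230567
Responsibility of Source II: 0.0161352 / 0.230567 ≈ 0.070

0.070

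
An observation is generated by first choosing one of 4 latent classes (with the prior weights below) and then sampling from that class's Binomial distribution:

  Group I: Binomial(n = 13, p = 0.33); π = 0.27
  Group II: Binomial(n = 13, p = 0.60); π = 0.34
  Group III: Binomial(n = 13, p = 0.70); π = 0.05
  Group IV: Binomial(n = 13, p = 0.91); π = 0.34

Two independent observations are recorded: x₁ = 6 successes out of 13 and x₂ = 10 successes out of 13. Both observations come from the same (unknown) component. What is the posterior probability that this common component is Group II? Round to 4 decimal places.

0.9029

By Bayes' theorem, P(k | x) = π_k f_k(x) / Σ_j π_j f_j(x).
Since both observations come from the same component, the likelihood for component k is f_k(x₁)·f_k(x₂).
  L_I = [C(13,6)·0.33^6·0.67^7 = 1716·0.00129147·0.0606071 = 0.134315] × [0.00131744] = 0.000176952
  L_II = [C(13,6)·0.60^6·0.40^7 = 1716·0.046656·0.0016384 = 0.131173] × [0.110677] = 0.0145179
  L_III = [C(13,6)·0.70^6·0.30^7 = 1716·0.117649·0.0002187 = 0.0441524] × [0.218127] = 0.00963085
  L_IV = [C(13,6)·0.91^6·0.09^7 = 1716·0.567869·4.78297e-08 = 4.66083e-05] × [0.0811909] = 3.78417e-06
Weight by the priors:
  π_I·L_I = 0.27 × 0.000176952 = 4.77769e-05
  π_II·L_II = 0.34 × 0.0145179 = 0.00493608
  π_III·L_III = 0.05 × 0.00963085 = 0.000481542
  π_IV·L_IV = 0.34 × 3.78417e-06 = 1.28662e-06
Denominator: 4.77769e-05 + 0.00493608 + 0.000481542 + 1.28662e-06 = 0.00546669
P(Group II | x₁,x₂) ≈ 0.9029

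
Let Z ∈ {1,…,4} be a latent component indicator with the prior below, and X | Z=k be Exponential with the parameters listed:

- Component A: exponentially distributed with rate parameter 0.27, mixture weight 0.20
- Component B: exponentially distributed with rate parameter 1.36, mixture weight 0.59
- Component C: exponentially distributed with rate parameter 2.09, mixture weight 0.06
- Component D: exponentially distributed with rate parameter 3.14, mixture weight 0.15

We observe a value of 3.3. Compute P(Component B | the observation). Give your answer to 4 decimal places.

Apply Bayes' rule: the posterior for each component is proportional to its prior times its likelihood at x.
Component likelihoods at x = 3.3:
  L_A = 0.110766
  L_B = 0.0152906
  L_C = 0.0021126
  L_D = 9.92591e-05
Unnormalised posteriors:
  P(Z=A)·L_A = 0.20 × 0.110766 = 0.0221532
  P(Z=B)·L_B = 0.59 × 0.0152906 = 0.00902147
  P(Z=C)·L_C = 0.06 × 0.0021126 = 0.000126756
  P(Z=D)·L_D = 0.15 × 9.92591e-05 = 1.48889e-05
Denominator: 0.0221532 + 0.00902147 + 0.000126756 + 1.48889e-05 = 0.0313164
So the posterior for Component B is 0.00902147 / 0.0313164 ≈ 0.2881.

0.2881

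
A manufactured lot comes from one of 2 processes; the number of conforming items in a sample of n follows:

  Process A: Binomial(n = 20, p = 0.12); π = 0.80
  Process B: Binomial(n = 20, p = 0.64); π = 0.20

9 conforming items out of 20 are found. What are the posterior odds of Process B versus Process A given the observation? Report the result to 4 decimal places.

Only the two components matter; the odds are (P(Z=i) f_i(x)) / (P(Z=j) f_j(x)).
Component likelihoods at x = 9 conforming items out of 20:
  f_A = 0.000212396
  f_B = 0.0398248
0.00796495 / 0.000169917 ≈ 46.8756

46.8756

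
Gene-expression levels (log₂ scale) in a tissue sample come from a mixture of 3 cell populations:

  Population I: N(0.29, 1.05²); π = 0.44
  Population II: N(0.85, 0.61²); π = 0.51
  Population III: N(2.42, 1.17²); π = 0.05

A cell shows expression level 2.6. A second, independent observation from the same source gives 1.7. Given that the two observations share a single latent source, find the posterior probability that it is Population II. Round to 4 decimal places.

0.1607

Posterior ∝ prior × likelihood, so P(k | x) ∝ P(Z=k) f_k(x); normalise over all components.
Since both observations come from the same component, the likelihood for component k is f_k(x₁)·f_k(x₂).
  f_I = [0.0337853] × [0.154222] = 0.00521044
  f_II = [0.0106755] × [0.247713] = 0.00264447
  f_III = [0.336965] × [0.282157] = 0.095077
Unnormalised posteriors:
  P(Z=I)·f_I = 0.44 × 0.00521044 = 0.0022926
  P(Z=II)·f_II = 0.51 × 0.00264447 = 0.00134868
  P(Z=III)·f_III = 0.05 × 0.095077 = 0.00475385
Sum: 0.0022926 + 0.00134868 + 0.00475385 = 0.00839513
Responsibility of Population II: 0.00134868 / 0.00839513 ≈ 0.1607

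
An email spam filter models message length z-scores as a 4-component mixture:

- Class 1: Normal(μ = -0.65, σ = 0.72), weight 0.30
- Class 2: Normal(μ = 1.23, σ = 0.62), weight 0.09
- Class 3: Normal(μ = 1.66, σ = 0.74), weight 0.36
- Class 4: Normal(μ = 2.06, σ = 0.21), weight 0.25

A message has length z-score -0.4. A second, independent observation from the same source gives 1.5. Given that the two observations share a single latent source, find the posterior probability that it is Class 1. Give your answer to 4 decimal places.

0.2393

Apply Bayes' rule: the posterior for each component is proportional to its prior times its likelihood at x.
Since both observations come from the same component, the likelihood for component k is f_k(x₁)·f_k(x₂).
  f_1 = [0.521672] × [0.00641662] = 0.00334737
  f_2 = [0.0203066] × [0.585244] = 0.0118843
  f_3 = [0.011192] × [0.526656] = 0.00589431
  f_4 = [3.02532e-30] × [0.0542666] = 1.64174e-31
Prior × likelihood for each component:
  π_1·f_1 = 0.30 × 0.00334737 = 0.00100421
  π_2·f_2 = 0.09 × 0.0118843 = 0.00106959
  π_3·f_3 = 0.36 × 0.00589431 = 0.00212195
  π_4·f_4 = 0.25 × 1.64174e-31 = 4.10435e-32
Marginal: 0.00100421 + 0.00106959 + 0.00212195 + 4.10435e-32 = 0.00419575
Responsibility of Class 1: 0.00100421 / 0.00419575 ≈ 0.2393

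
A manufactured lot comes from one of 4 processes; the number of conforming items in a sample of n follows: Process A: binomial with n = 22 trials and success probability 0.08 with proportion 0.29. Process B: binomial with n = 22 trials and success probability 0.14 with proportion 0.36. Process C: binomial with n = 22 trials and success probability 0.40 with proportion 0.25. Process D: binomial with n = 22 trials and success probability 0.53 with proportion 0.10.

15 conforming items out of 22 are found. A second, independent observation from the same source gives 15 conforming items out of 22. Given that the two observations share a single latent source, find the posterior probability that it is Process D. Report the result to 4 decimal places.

Posterior ∝ prior × likelihood, so P(k | x) ∝ π_k f_k(x); normalise over all components.
Since both observations come from the same component, the likelihood for component k is f_k(x₁)·f_k(x₂).
  f_A = [C(22,15)·0.08^15·0.92^7 = 170544·3.51844e-17·0.557847 = 3.34735e-12] × [3.34735e-12] = 1.12047e-23
  f_B = [C(22,15)·0.14^15·0.86^7 = 170544·1.55568e-13·0.347928 = 9.23094e-09] × [9.23094e-09] = 8.52103e-17
  f_C = [C(22,15)·0.40^15·0.60^7 = 170544·1.07374e-06·0.0279936 = 0.00512619] × [0.00512619] = 2.62779e-05
  f_D = [C(22,15)·0.53^15·0.47^7 = 170544·7.31372e-05·0.00506623 = 0.0631916] × [0.0631916] = 0.00399318
Multiply by the mixture weights:
  π_A·f_A = 0.29 × 1.12047e-23 = 3.24938e-24
  π_B·f_B = 0.36 × 8.52103e-17 = 3.06757e-17
  π_C·f_C = 0.25 × 2.62779e-05 = 6.56947e-06
  π_D·f_D = 0.10 × 0.00399318 = 0.000399318
Denominator: 3.24938e-24 + 3.06757e-17 + 6.56947e-06 + 0.000399318 = 0.000405888
P(Process D | data) ≈ 0.9838

0.9838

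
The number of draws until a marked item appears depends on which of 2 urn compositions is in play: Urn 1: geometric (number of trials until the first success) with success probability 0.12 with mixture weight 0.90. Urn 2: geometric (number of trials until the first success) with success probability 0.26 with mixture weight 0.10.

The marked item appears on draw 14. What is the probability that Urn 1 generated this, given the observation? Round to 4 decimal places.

Posterior ∝ prior × likelihood, so P(k | x) ∝ P(Z=k) f_k(x); normalise over all components.
Geometric probabilities:
  f_1 = 0.12·(1−0.12)^13 = 0.12·0.189791 = 0.0227749
  f_2 = 0.26·(1−0.26)^13 = 0.26·0.0199532 = 0.00518783
Unnormalised posteriors:
  P(Z=1)·f_1 = 0.90 × 0.0227749 = 0.0204974
  P(Z=2)·f_2 = 0.10 × 0.00518783 = 0.000518783
Sum: 0.0204974 + 0.000518783 = 0.0210162
So the posterior for Urn 1 is 0.0204974 / 0.0210162 ≈ 0.9753.

0.9753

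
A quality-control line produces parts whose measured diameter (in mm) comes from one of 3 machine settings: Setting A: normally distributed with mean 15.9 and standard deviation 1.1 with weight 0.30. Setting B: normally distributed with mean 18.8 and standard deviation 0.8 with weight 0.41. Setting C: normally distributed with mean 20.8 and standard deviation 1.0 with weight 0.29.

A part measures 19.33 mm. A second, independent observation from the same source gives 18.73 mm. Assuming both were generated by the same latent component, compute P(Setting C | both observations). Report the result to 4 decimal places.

P(component k | x) = w_k·f_k(x) / marginal(x), where marginal(x) = Σ_j w_j·f_j(x).
Since both observations come from the same component, the likelihood for component k is f_k(x₁)·f_k(x₂).
  L_A = [0.00280661] × [0.0132506] = 3.71893e-05
  L_B = [0.400417] × [0.496772] = 0.198916
  L_C = [0.135418] × [0.0468226] = 0.00634063
Weight by the priors:
  w_A·L_A = 0.30 × 3.71893e-05 = 1.11568e-05
  w_B·L_B = 0.41 × 0.198916 = 0.0815557
  w_C·L_C = 0.29 × 0.00634063 = 0.00183878
Normaliser: 1.11568e-05 + 0.0815557 + 0.00183878 = 0.0834056
Responsibility of Setting C: 0.00183878 / 0.0834056 ≈ 0.0220

0.0220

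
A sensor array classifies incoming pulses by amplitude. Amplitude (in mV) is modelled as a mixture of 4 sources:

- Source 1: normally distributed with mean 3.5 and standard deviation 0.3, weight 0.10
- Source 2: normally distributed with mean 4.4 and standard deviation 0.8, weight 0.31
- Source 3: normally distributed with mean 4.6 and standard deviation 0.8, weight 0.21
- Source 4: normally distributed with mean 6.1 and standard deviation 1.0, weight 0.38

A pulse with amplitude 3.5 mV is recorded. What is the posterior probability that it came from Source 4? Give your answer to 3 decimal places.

0.020

The responsibility of component k is π_k f_k(x) divided by Σ_j π_j f_j(x).
Component likelihoods at x = 3.5 mV:
  L_1 = (1/(0.3·√(2π)))·exp(−(3.5−3.5)²/(2·0.3²)) = 1.329808·exp(-0.00000) = 1.32981
  L_2 = (1/(0.8·√(2π)))·exp(−(3.5−4.4)²/(2·0.8²)) = 0.498678·exp(-0.63281) = 0.264846
  L_3 = (1/(0.8·√(2π)))·exp(−(3.5−4.6)²/(2·0.8²)) = 0.498678·exp(-0.94531) = 0.193765
  L_4 = (1/(1.0·√(2π)))·exp(−(3.5−6.1)²/(2·1.0²)) = 0.398942·exp(-3.38000) = 0.013583
Unnormalised posteriors:
  π_1·L_1 = 0.10 × 1.32981 = 0.132981
  π_2·L_2 = 0.31 × 0.264846 = 0.0821022
  π_3·L_3 = 0.21 × 0.193765 = 0.0406907
  π_4·L_4 = 0.38 × 0.013583 = 0.00516153
Marginal: 0.132981 + 0.0821022 + 0.0406907 + 0.00516153 = 0.260935
P(Source 4 | data) = 0.00516153 / 0.260935 ≈ 0.020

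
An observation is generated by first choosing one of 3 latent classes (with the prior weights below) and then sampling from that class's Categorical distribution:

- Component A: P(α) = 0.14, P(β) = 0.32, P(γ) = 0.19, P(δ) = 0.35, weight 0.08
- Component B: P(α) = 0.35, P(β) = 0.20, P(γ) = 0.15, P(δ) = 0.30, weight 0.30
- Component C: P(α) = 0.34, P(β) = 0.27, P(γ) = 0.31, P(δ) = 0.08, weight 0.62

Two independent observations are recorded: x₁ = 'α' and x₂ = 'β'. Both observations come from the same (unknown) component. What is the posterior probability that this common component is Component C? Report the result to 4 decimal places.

0.6984

Posterior ∝ prior × likelihood, so P(k | x) ∝ π_k f_k(x); normalise over all components.
Since both observations come from the same component, the likelihood for component k is f_k(x₁)·f_k(x₂).
  p_A = [0.14] × [0.32] = 0.0448
  p_B = [0.35] × [0.2] = 0.07
  p_C = [0.34] × [0.27] = 0.0918
Multiply by the mixture weights:
  π_A·p_A = 0.08 × 0.0448 = 0.003584
  π_B·p_B = 0.30 × 0.07 = 0.021
  π_C·p_C = 0.62 × 0.0918 = 0.056916
Denominator: 0.003584 + 0.021 + 0.056916 = 0.0815
P(Component C | x) = 0.056916 / 0.0815 ≈ 0.6984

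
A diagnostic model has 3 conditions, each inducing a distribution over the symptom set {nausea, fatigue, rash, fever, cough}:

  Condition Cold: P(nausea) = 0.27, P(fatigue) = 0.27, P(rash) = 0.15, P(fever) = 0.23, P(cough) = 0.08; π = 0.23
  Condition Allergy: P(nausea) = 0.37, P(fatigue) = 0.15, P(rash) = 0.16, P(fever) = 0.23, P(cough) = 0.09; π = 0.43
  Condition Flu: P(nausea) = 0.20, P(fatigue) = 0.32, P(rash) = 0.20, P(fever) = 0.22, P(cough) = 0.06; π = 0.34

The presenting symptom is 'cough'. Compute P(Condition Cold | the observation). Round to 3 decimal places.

0.237

The responsibility of component k is w_k f_k(x) divided by Σ_j w_j f_j(x).
Component likelihoods at x = 'cough':
  L_Cold = P(cough | comp) = 0.08
  L_Allergy = P(cough | comp) = 0.09
  L_Flu = P(cough | comp) = 0.06
Unnormalised posteriors:
  w_Cold·L_Cold = 0.23 × 0.08 = 0.0184
  w_Allergy·L_Allergy = 0.43 × 0.09 = 0.0387
  w_Flu·L_Flu = 0.34 × 0.06 = 0.0204
Evidence: 0.0184 + 0.0387 + 0.0204 = 0.0775
So the posterior for Condition Cold is 0.0184 / 0.0775 ≈ 0.237.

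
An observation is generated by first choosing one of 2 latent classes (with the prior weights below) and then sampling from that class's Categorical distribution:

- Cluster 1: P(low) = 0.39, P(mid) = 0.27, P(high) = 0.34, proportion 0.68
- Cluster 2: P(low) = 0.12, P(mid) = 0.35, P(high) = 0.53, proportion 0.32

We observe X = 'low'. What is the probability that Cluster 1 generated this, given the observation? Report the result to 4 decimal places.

0.8735

Posterior ∝ prior × likelihood, so P(k | x) ∝ P(Z=k) f_k(x); normalise over all components.
Component likelihoods at x = 'low':
  f_1 = P(low | comp) = 0.39
  f_2 = P(low | comp) = 0.12
Weight by the priors:
  P(Z=1)·f_1 = 0.68 × 0.39 = 0.2652
  P(Z=2)·f_2 = 0.32 × 0.12 = 0.0384
Marginal: 0.2652 + 0.0384 = 0.3036
Responsibility of Cluster 1: 0.2652 / 0.3036 ≈ 0.8735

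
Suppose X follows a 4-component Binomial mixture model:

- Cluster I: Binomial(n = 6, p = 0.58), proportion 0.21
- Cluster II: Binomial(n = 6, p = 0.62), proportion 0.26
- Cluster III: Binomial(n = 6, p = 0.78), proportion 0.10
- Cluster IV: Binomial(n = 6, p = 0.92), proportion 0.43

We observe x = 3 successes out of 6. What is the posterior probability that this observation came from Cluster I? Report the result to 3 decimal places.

P(component k | x) = w_k·f_k(x) / marginal(x), where marginal(x) = Σ_j w_j·f_j(x).
Evaluate each component's likelihood at the observed value:
  p_I = C(6,3)·0.58^3·0.42^3 = 20·0.195112·0.074088 = 0.289109
  p_II = C(6,3)·0.62^3·0.38^3 = 20·0.238328·0.054872 = 0.261551
  p_III = C(6,3)·0.78^3·0.22^3 = 20·0.474552·0.010648 = 0.101061
  p_IV = C(6,3)·0.92^3·0.08^3 = 20·0.778688·0.000512 = 0.00797377
Multiply by the mixture weights:
  w_I·p_I = 0.21 × 0.289109 = 0.0607129
  w_II·p_II = 0.26 × 0.261551 = 0.0680032
  w_III·p_III = 0.10 × 0.101061 = 0.0101061
  w_IV·p_IV = 0.43 × 0.00797377 = 0.00342872
Marginal: 0.0607129 + 0.0680032 + 0.0101061 + 0.00342872 = 0.142251
Responsibility of Cluster I: 0.0607129 / 0.142251 ≈ 0.427

0.427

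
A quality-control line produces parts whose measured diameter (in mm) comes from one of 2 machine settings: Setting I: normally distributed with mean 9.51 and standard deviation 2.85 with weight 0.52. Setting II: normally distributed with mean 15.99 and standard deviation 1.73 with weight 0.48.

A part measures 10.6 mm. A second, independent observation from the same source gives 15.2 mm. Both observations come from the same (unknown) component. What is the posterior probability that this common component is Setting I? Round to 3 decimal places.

0.878

The responsibility of component k is π_k f_k(x) divided by Σ_j π_j f_j(x).
Since both observations come from the same component, the likelihood for component k is f_k(x₁)·f_k(x₂).
  f_I = [0.130108] × [0.0190775] = 0.00248213
  f_II = [0.00179893] × [0.20777] = 0.000373764
Weight by the priors:
  π_I·f_I = 0.52 × 0.00248213 = 0.00129071
  π_II·f_II = 0.48 × 0.000373764 = 0.000179407
Evidence: 0.00129071 + 0.000179407 = 0.00147011
Responsibility of Setting I: 0.00129071 / 0.00147011 ≈ 0.878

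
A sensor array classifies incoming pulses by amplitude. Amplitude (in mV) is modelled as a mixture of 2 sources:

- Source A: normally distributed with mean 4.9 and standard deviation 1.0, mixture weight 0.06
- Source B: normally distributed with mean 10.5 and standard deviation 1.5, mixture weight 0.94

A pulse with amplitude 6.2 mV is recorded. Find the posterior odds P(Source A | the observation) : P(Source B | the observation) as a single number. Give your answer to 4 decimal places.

The posterior odds equal the prior odds times the likelihood ratio: (w_i/w_j)·(f_i(x)/f_j(x)).
Component likelihoods at x = 6.2 mV:
  p_A = (1/(1.0·√(2π)))·exp(−(6.2−4.9)²/(2·1.0²)) = 0.398942·exp(-0.84500) = 0.171369
  p_B = (1/(1.5·√(2π)))·exp(−(6.2−10.5)²/(2·1.5²)) = 0.265962·exp(-4.10889) = 0.00436869
0.0102821 / 0.00410657 ≈ 2.5038

2.5038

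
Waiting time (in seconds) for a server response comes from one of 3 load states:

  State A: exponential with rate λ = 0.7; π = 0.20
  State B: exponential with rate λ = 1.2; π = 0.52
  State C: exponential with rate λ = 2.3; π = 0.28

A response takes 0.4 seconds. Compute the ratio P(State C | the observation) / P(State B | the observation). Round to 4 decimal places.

0.6647

The posterior odds equal the prior odds times the likelihood ratio: (π_i/π_j)·(f_i(x)/f_j(x)).
Evaluate each component's likelihood at the observed value:
  f_A = 0.7·e^(−0.7·0.4) = 0.7·e^(−0.2800) = 0.529049
  f_B = 1.2·e^(−1.2·0.4) = 1.2·e^(−0.4800) = 0.74254
  f_C = 2.3·e^(−2.3·0.4) = 2.3·e^(−0.9200) = 0.916594
0.256646 / 0.386121 ≈ 0.6647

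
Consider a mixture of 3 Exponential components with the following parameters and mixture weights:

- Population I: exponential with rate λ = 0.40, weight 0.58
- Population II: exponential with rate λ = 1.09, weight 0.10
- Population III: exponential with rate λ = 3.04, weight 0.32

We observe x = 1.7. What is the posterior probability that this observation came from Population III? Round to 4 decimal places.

0.0395

Posterior ∝ prior × likelihood, so P(k | x) ∝ P(Z=k) f_k(x); normalise over all components.
Evaluate each component's likelihood at the observed value:
  L_I = 0.202647
  L_II = 0.170875
  L_III = 0.0173157
Unnormalised posteriors:
  P(Z=I)·L_I = 0.58 × 0.202647 = 0.117535
  P(Z=II)·L_II = 0.10 × 0.170875 = 0.0170875
  P(Z=III)·L_III = 0.32 × 0.0173157 = 0.00554102
Sum: 0.117535 + 0.0170875 + 0.00554102 = 0.140164
P(Population III | x) ≈ 0.0395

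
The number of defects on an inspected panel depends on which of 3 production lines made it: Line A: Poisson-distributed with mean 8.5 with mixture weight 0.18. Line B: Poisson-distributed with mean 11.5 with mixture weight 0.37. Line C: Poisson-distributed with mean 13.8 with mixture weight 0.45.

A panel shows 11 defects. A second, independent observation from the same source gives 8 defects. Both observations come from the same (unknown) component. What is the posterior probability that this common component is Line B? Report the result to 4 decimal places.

0.4952

P(component k | x) = w_k·f_k(x) / marginal(x), where marginal(x) = Σ_j w_j·f_j(x).
Since both observations come from the same component, the likelihood for component k is f_k(x₁)·f_k(x₂).
  L_A = [e^(−8.5)·8.5^11/11! = 0.0853001] × [0.137508] = 0.0117294
  L_B = [e^(−11.5)·11.5^11/11! = 0.118068] × [0.0768556] = 0.00907423
  L_C = [e^(−13.8)·13.8^11/11! = 0.0879529] × [0.0331321] = 0.00291406
Weight by the priors:
  w_A·L_A = 0.18 × 0.0117294 = 0.0021113
  w_B·L_B = 0.37 × 0.00907423 = 0.00335746
  w_C·L_C = 0.45 × 0.00291406 = 0.00131133
Marginal: 0.0021113 + 0.00335746 + 0.00131133 = 0.00678009
Responsibility of Line B: 0.00335746 / 0.00678009 ≈ 0.4952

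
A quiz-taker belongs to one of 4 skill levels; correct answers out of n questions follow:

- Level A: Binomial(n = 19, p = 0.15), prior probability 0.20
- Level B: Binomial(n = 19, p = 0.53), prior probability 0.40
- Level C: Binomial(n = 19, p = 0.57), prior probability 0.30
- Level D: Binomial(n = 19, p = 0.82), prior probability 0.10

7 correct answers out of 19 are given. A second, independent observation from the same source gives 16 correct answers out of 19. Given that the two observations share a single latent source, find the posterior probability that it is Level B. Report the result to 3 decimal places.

0.486

Posterior ∝ prior × likelihood, so P(k | x) ∝ π_k f_k(x); normalise over all components.
Since both observations come from the same component, the likelihood for component k is f_k(x₁)·f_k(x₂).
  L_A = [C(19,7)·0.15^7·0.85^12 = 50388·1.70859e-06·0.142242 = 0.012246] × [3.90878e-11] = 4.78667e-13
  L_B = [C(19,7)·0.53^7·0.47^12 = 50388·0.0117471·0.000116191 = 0.0687753] × [0.0038997] = 0.000268203
  L_C = [C(19,7)·0.57^7·0.43^12 = 50388·0.019549·3.99596e-05 = 0.0393616] × [0.00956592] = 0.00037653
  L_D = [C(19,7)·0.82^7·0.18^12 = 50388·0.249285·1.15683e-09 = 1.4531e-05] × [0.236136] = 3.43129e-06
Unnormalised posteriors:
  π_A·L_A = 0.20 × 4.78667e-13 = 9.57335e-14
  π_B·L_B = 0.40 × 0.000268203 = 0.000107281
  π_C·L_C = 0.30 × 0.00037653 = 0.000112959
  π_D·L_D = 0.10 × 3.43129e-06 = 3.43129e-07
Evidence: 9.57335e-14 + 0.000107281 + 0.000112959 + 3.43129e-07 = 0.000220583
Responsibility of Level B: 0.000107281 / 0.000220583 ≈ 0.486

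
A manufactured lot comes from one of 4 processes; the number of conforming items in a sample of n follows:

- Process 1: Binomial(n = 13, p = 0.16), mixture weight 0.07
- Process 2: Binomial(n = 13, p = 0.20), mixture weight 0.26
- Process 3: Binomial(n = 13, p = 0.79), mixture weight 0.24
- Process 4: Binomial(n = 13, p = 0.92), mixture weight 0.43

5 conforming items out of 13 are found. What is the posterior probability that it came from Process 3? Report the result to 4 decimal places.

Posterior ∝ prior × likelihood, so P(k | x) ∝ π_k f_k(x); normalise over all components.
Evaluate each component's likelihood at the observed value:
  p_1 = C(13,5)·0.16^5·0.84^8 = 1287·0.000104858·0.247876 = 0.0334513
  p_2 = C(13,5)·0.20^5·0.80^8 = 1287·0.00032·0.167772 = 0.0690953
  p_3 = C(13,5)·0.79^5·0.21^8 = 1287·0.307706·3.78229e-06 = 0.00149785
  p_4 = C(13,5)·0.92^5·0.08^8 = 1287·0.659082·1.67772e-09 = 1.42311e-06
Prior × likelihood for each component:
  π_1·p_1 = 0.07 × 0.0334513 = 0.00234159
  π_2·p_2 = 0.26 × 0.0690953 = 0.0179648
  π_3·p_3 = 0.24 × 0.00149785 = 0.000359484
  π_4·p_4 = 0.43 × 1.42311e-06 = 6.11936e-07
Marginal: 0.00234159 + 0.0179648 + 0.000359484 + 6.11936e-07 = 0.0206665
P(Process 3 | x) = 0.000359484 / 0.0206665 ≈ 0.0174

0.0174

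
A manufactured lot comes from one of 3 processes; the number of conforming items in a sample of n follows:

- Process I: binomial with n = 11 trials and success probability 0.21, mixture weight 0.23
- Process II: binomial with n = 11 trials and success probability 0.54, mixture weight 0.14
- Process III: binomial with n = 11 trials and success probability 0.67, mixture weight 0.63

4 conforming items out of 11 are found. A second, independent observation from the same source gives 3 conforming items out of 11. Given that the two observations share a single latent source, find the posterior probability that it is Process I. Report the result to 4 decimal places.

The responsibility of component k is π_k f_k(x) divided by Σ_j π_j f_j(x).
Since both observations come from the same component, the likelihood for component k is f_k(x₁)·f_k(x₂).
  p_I = [C(11,4)·0.21^4·0.79^7 = 330·0.00194481·0.192039 = 0.123248] × [0.231824] = 0.0285719
  p_II = [C(11,4)·0.54^4·0.46^7 = 330·0.0850306·0.00435818 = 0.122291] × [0.0520868] = 0.00636974
  p_III = [C(11,4)·0.67^4·0.33^7 = 330·0.201511·0.000426184 = 0.0283407] × [0.00697943] = 0.000197802
Weight by the priors:
  π_I·p_I = 0.23 × 0.0285719 = 0.00657154
  π_II·p_II = 0.14 × 0.00636974 = 0.000891764
  π_III·p_III = 0.63 × 0.000197802 = 0.000124615
Normaliser: 0.00657154 + 0.000891764 + 0.000124615 = 0.00758792
So the posterior for Process I is 0.00657154 / 0.00758792 ≈ 0.8661.

0.8661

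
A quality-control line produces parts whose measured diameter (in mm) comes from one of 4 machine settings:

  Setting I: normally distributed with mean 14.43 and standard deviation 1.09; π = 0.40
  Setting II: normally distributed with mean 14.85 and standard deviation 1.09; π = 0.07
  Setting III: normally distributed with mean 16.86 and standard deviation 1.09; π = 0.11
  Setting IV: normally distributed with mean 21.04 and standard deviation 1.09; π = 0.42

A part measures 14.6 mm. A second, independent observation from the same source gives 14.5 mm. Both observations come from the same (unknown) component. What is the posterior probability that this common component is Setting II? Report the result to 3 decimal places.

0.141

By Bayes' theorem, P(k | x) = w_k f_k(x) / Σ_j w_j f_j(x).
Since both observations come from the same component, the likelihood for component k is f_k(x₁)·f_k(x₂).
  p_I = [0.361578] × [0.365248] = 0.132066
  p_II = [0.356501] × [0.347612] = 0.123924
  p_III = [0.0426555] × [0.0351185] = 0.001498
  p_IV = [9.62535e-09] × [5.5742e-09] = 5.36537e-17
Unnormalised posteriors:
  w_I·p_I = 0.40 × 0.132066 = 0.0528262
  w_II·p_II = 0.07 × 0.123924 = 0.00867467
  w_III·p_III = 0.11 × 0.001498 = 0.00016478
  w_IV·p_IV = 0.42 × 5.36537e-17 = 2.25345e-17
Normaliser: 0.0528262 + 0.00867467 + 0.00016478 + 2.25345e-17 = 0.0616657
P(Setting II | x₁, x₂) ≈ 0.141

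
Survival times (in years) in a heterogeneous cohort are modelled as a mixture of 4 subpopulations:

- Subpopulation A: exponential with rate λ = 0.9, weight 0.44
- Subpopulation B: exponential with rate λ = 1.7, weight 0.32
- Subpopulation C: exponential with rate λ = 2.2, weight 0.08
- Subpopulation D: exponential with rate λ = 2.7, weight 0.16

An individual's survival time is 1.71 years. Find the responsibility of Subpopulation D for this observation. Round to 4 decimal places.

0.0347

The responsibility of component k is π_k f_k(x) divided by Σ_j π_j f_j(x).
Evaluate each component's likelihood at the observed value:
  L_A = 0.9·e^(−0.9·1.71) = 0.9·e^(−1.5390) = 0.193136
  L_B = 1.7·e^(−1.7·1.71) = 1.7·e^(−2.9070) = 0.092887
  L_C = 2.2·e^(−2.2·1.71) = 2.2·e^(−3.7620) = 0.0511219
  L_D = 2.7·e^(−2.7·1.71) = 2.7·e^(−4.6170) = 0.0266825
Weight by the priors:
  π_A·L_A = 0.44 × 0.193136 = 0.0849799
  π_B·L_B = 0.32 × 0.092887 = 0.0297238
  π_C·L_C = 0.08 × 0.0511219 = 0.00408975
  π_D·L_D = 0.16 × 0.0266825 = 0.0042692
Sum: 0.0849799 + 0.0297238 + 0.00408975 + 0.0042692 = 0.123063
So the posterior for Subpopulation D is 0.0042692 / 0.123063 ≈ 0.0347.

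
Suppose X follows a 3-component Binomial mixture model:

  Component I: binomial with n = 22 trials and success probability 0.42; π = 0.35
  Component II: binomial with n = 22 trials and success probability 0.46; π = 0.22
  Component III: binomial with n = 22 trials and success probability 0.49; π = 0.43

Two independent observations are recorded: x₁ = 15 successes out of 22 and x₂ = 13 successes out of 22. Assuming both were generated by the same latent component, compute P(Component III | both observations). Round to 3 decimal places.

By Bayes' theorem, P(k | x) = π_k f_k(x) / Σ_j π_j f_j(x).
Since both observations come from the same component, the likelihood for component k is f_k(x₁)·f_k(x₂).
  L_I = [C(22,15)·0.42^15·0.58^7 = 170544·2.23223e-06·0.0220798 = 0.00840566] × [0.0467537] = 0.000392996
  L_II = [C(22,15)·0.46^15·0.54^7 = 170544·8.7371e-06·0.0133893 = 0.0199508] × [0.0801898] = 0.00159985
  L_III = [C(22,15)·0.49^15·0.51^7 = 170544·2.25393e-05·0.00897411 = 0.034496] × [0.108994] = 0.00375987
Multiply by the mixture weights:
  π_I·L_I = 0.35 × 0.000392996 = 0.000137548
  π_II·L_II = 0.22 × 0.00159985 = 0.000351967
  π_III·L_III = 0.43 × 0.00375987 = 0.00161674
Sum: 0.000137548 + 0.000351967 + 0.00161674 = 0.00210626
P(Component III | x₁, x₂) = 0.00161674 / 0.00210626 ≈ 0.768

0.768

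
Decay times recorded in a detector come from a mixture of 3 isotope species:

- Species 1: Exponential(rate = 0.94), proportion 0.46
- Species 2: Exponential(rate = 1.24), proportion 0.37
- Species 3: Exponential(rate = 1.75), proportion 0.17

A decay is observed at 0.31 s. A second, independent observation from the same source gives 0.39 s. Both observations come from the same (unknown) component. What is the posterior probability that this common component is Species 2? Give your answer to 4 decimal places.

0.3965

The responsibility of component k is π_k f_k(x) divided by Σ_j π_j f_j(x).
Since both observations come from the same component, the likelihood for component k is f_k(x₁)·f_k(x₂).
  f_1 = [0.94·e^(−0.94·0.31) = 0.94·e^(−0.2914) = 0.702384] × [0.651502] = 0.457604
  f_2 = [1.24·e^(−1.24·0.31) = 1.24·e^(−0.3844) = 0.844265] × [0.764534] = 0.64547
  f_3 = [1.75·e^(−1.75·0.31) = 1.75·e^(−0.5425) = 1.01726] × [0.884366] = 0.899633
Multiply by the mixture weights:
  π_1·f_1 = 0.46 × 0.457604 = 0.210498
  π_2·f_2 = 0.37 × 0.64547 = 0.238824
  π_3·f_3 = 0.17 × 0.899633 = 0.152938
Denominator: 0.210498 + 0.238824 + 0.152938 = 0.602259
So the posterior for Species 2 is 0.238824 / 0.602259 ≈ 0.3965.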